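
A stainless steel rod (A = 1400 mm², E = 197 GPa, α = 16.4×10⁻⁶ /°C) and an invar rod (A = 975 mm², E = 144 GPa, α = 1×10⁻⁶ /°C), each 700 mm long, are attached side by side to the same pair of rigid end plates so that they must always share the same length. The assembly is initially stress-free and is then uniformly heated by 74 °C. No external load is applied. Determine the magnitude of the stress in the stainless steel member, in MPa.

σ ≈ 75.7 MPa (compressive)

Equilibrium of a rigid end plate with no external load gives equal and opposite internal forces ±P in the two members. Since α_{stainless steel} > α_{invar}, heating drives the stainless steel into compression and the invar into tension.
Equating the net (thermal + elastic) strains gives |α₁ − α₂|·ΔT = P·[1/(A₁E₁) + 1/(A₂E₂)].
|α₁ − α₂|·ΔT = 15.4×10⁻⁶ × 74 = 0.00114.
1/(A₁E₁) + 1/(A₂E₂) = 1/(1400×197×10³) + 1/(975×144×10³) = 1.075×10⁻⁸ N⁻¹.
So P = 0.00114 / 1.075×10⁻⁸ = 106 kN.
σ_{stainless steel} = P/A₁ = 106000/1400 = 75.73 MPa, compressive.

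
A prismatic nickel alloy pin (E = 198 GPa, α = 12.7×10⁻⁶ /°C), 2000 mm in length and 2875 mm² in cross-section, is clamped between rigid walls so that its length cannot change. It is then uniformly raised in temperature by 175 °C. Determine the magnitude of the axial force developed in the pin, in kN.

With zero net strain, σ = E·αΔT = 198 GPa × 12.7×10⁻⁶ × 175 = 440.1 MPa.
Then P = σA = 440.1 × 2875 mm² = 1265 kN, compressive.

P ≈ 1270 kN (compressive)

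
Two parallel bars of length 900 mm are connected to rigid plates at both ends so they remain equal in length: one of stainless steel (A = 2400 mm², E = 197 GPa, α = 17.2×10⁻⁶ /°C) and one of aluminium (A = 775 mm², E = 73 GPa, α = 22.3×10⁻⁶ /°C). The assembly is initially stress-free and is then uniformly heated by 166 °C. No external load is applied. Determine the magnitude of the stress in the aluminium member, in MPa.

σ ≈ 55.2 MPa (compressive)

Equilibrium of a rigid end plate with no external load gives equal and opposite internal forces ±P in the two members. Since α_{aluminium} > α_{stainless steel}, heating drives the aluminium into compression and the stainless steel into tension.
Compatibility of the two members (thermal + elastic change equal): (α₁ − α₂)ΔT = P·[1/(A₁E₁) + 1/(A₂E₂)].
|α₁ − α₂|·ΔT = 5.1×10⁻⁶ × 166 = 0.0008466.
1/(A₁E₁) + 1/(A₂E₂) = 1/(2400×197×10³) + 1/(775×73×10³) = 1.979×10⁻⁸ N⁻¹.
So P = 0.0008466 / 1.979×10⁻⁸ = 42.78 kN.
σ_{aluminium} = P/A₂ = 42780/775 = 55.2 MPa, compressive.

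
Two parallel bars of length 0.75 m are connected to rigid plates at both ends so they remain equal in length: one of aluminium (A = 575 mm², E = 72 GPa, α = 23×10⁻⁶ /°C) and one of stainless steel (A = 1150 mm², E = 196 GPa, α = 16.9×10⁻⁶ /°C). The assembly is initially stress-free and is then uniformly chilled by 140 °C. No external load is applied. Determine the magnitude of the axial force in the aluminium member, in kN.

P ≈ 29.9 kN (tensile in the aluminium)

Equilibrium of a rigid end plate with no external load gives equal and opposite internal forces ±P in the two members. Since α_{aluminium} > α_{stainless steel}, cooling drives the aluminium into tension and the stainless steel into compression.
Setting the final lengths equal and cancelling L: (α₁ − α₂)ΔT = P/(A₁E₁) + P/(A₂E₂).
|α₁ − α₂|·ΔT = 6.1×10⁻⁶ × 140 = 0.000854.
1/(A₁E₁) + 1/(A₂E₂) = 1/(575×72×10³) + 1/(1150×196×10³) = 2.859×10⁻⁸ N⁻¹.
P = 0.000854 / 2.859×10⁻⁸ = 29870 N = 29.87 kN.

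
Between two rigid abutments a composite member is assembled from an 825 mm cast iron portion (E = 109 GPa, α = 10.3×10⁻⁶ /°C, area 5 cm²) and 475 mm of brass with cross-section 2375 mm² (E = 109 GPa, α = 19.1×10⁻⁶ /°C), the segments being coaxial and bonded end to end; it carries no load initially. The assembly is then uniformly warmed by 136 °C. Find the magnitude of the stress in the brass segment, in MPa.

If the supports were absent, the total length change would be Σ αᵢΔT Lᵢ = 10.3×10⁻⁶×136×825 + 19.1×10⁻⁶×136×475 = 2.39 mm.
The rigid supports impose zero overall length change; the single axial force P common to all segments must satisfy P Σ Lᵢ/(AᵢEᵢ) = δ_free.
Σ Lᵢ/(AᵢEᵢ) = 825/(500×109×10³) + 475/(2375×109×10³) = 1.697×10⁻⁵ mm/N.
P = 2.39 / 1.697×10⁻⁵ = 140800 N = 140.8 kN, compressive.
σ_{brass} = P / A = 140800 / 2375 = 59.28 MPa.

σ ≈ 59.3 MPa (compressive)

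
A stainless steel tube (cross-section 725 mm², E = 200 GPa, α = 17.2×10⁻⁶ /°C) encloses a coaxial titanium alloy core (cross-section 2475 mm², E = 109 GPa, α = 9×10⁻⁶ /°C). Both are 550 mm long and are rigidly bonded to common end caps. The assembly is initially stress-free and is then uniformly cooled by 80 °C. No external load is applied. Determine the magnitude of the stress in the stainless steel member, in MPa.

Both members must finish at the same length. With the larger α, the stainless steel tends to over-contract; the plates restrain it, putting the stainless steel in tension and the titanium alloy in compression. With no external load the two internal forces are equal and opposite, magnitude P.
Equating the net (thermal + elastic) strains gives |α₁ − α₂|·ΔT = P·[1/(A₁E₁) + 1/(A₂E₂)].
|α₁ − α₂|·ΔT = 8.2×10⁻⁶ × 80 = 0.000656.
1/(A₁E₁) + 1/(A₂E₂) = 1/(725×200×10³) + 1/(2475×109×10³) = 1.06×10⁻⁸ N⁻¹.
So P = 0.000656 / 1.06×10⁻⁸ = 61.87 kN.
σ_{stainless steel} = P/A₁ = 61870/725 = 85.33 MPa, tensile.

σ ≈ 85.3 MPa (tensile)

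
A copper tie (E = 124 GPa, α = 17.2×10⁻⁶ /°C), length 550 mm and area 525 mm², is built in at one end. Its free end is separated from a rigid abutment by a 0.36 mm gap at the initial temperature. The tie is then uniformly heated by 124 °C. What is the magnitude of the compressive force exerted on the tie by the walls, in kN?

P ≈ 96.2 kN

Free thermal elongation = αΔT L = 17.2×10⁻⁶ × 124 × 550 = 1.173 mm.
After closing the 0.36 mm clearance, 1.173 − 0.36 = 0.813 mm of expansion remains to be suppressed by the wall.
So σ = E(δ_free − g)/L = 124×10³ × 0.813/550 = 183.3 MPa.
P = σA = 183.3 × 525 = 96.23 kN.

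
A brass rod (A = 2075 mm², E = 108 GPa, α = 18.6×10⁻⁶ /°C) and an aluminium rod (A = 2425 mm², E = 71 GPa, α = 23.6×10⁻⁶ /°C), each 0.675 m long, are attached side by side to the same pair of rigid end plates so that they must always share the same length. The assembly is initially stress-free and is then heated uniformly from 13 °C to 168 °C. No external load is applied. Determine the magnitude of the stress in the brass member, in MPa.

σ ≈ 36.4 MPa (tensile)

Both members must finish at the same length. With the larger α, the aluminium tends to over-expand; the plates restrain it, putting the aluminium in compression and the brass in tension. With no external load the two internal forces are equal and opposite, magnitude P.
Equating the net (thermal + elastic) strains gives |α₁ − α₂|·ΔT = P·[1/(A₁E₁) + 1/(A₂E₂)].
|α₁ − α₂|·ΔT = 5×10⁻⁶ × 155 = 0.000775.
1/(A₁E₁) + 1/(A₂E₂) = 1/(2075×108×10³) + 1/(2425×71×10³) = 1.027×10⁻⁸ N⁻¹.
P = 0.000775 / 1.027×10⁻⁸ = 75460 N = 75.46 kN.
σ_{brass} = P/A₁ = 75460/2075 = 36.37 MPa, tensile.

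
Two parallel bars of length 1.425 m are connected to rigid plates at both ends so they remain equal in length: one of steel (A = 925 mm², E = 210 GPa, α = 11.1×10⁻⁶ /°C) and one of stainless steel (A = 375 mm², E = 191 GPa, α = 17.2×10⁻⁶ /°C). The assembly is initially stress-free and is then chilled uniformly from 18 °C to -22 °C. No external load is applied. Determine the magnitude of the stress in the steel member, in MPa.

The stainless steel has the larger α, so on cooling it would change length more than the steel if both were free. The rigid plates force a common final length, so the stainless steel is put into tension and the steel into compression, with equal and opposite forces P (no external load).
Equating the net (thermal + elastic) strains gives |α₁ − α₂|·ΔT = P·[1/(A₁E₁) + 1/(A₂E₂)].
|α₁ − α₂|·ΔT = 6.1×10⁻⁶ × 40 = 0.000244.
1/(A₁E₁) + 1/(A₂E₂) = 1/(925×210×10³) + 1/(375×191×10³) = 1.911×10⁻⁸ N⁻¹.
So P = 0.000244 / 1.911×10⁻⁸ = 12.77 kN.
σ_{steel} = P/A₁ = 12770/925 = 13.8 MPa, compressive.

σ ≈ 13.8 MPa (compressive)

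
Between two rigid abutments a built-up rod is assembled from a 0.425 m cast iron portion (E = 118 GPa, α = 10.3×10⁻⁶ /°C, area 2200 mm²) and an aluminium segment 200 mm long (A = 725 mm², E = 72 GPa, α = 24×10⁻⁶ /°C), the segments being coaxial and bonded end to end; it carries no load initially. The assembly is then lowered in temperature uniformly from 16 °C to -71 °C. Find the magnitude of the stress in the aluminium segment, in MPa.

If the supports were absent, the total length change would be Σ αᵢΔT Lᵢ = 10.3×10⁻⁶×87×425 + 24×10⁻⁶×87×200 = 0.7984 mm.
Since the ends are fixed, an axial force P builds up, equal in every segment, with P · Σ Lᵢ/(AᵢEᵢ) = δ_free.
Σ Lᵢ/(AᵢEᵢ) = 425/(2200×118×10³) + 200/(725×72×10³) = 5.469×10⁻⁶ mm/N.
Hence P = δ_free / Σ(L/AE) = 0.7984/5.469×10⁻⁶ = 146 kN (tensile).
σ_{aluminium} = P / A = 146000 / 725 = 201.4 MPa.

σ ≈ 201 MPa (tensile)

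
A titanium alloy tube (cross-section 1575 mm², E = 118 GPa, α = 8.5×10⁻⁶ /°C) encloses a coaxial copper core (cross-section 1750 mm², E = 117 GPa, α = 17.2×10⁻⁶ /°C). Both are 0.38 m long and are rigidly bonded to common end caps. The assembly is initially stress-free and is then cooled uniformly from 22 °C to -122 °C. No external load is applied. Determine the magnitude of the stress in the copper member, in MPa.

Equilibrium of a rigid end plate with no external load gives equal and opposite internal forces ±P in the two members. Since α_{copper} > α_{titanium alloy}, cooling drives the copper into tension and the titanium alloy into compression.
Setting the final lengths equal and cancelling L: (α₁ − α₂)ΔT = P/(A₁E₁) + P/(A₂E₂).
|α₁ − α₂|·ΔT = 8.7×10⁻⁶ × 144 = 0.001253.
1/(A₁E₁) + 1/(A₂E₂) = 1/(1575×118×10³) + 1/(1750×117×10³) = 1.026×10⁻⁸ N⁻¹.
So P = 0.001253 / 1.026×10⁻⁸ = 122 kN.
σ_{copper} = P/A₂ = 122000/1750 = 69.74 MPa, tensile.

σ ≈ 69.7 MPa (tensile)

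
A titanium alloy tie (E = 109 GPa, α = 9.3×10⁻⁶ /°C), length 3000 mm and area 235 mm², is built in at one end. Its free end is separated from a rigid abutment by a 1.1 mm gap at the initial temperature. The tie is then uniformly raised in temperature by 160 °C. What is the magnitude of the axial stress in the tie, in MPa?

If the wall were absent the tie would grow by αΔT L = 9.3×10⁻⁶ × 160 × 3000 = 4.464 mm.
This exceeds the 1.1 mm gap, so the wall pushes back. The portion of expansion that must be recovered elastically is δ_free − gap = 4.464 − 1.1 = 3.364 mm.
That suppressed elongation corresponds to σ = E·Δ/L = 109×10³ × 3.364/3000 = 122.2 MPa.

σ ≈ 122 MPa (compressive)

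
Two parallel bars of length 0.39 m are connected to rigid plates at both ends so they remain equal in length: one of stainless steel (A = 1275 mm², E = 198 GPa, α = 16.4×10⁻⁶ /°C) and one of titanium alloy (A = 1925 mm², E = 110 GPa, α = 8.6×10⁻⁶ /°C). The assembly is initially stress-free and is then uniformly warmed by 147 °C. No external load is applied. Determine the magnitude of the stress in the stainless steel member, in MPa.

The stainless steel has the larger α, so on heating it would change length more than the titanium alloy if both were free. The rigid plates force a common final length, so the stainless steel is put into compression and the titanium alloy into tension, with equal and opposite forces P (no external load).
Compatibility of the two members (thermal + elastic change equal): (α₁ − α₂)ΔT = P·[1/(A₁E₁) + 1/(A₂E₂)].
|α₁ − α₂|·ΔT = 7.8×10⁻⁶ × 147 = 0.001147.
1/(A₁E₁) + 1/(A₂E₂) = 1/(1275×198×10³) + 1/(1925×110×10³) = 8.684×10⁻⁹ N⁻¹.
So P = 0.001147 / 8.684×10⁻⁹ = 132 kN.
σ_{stainless steel} = P/A₁ = 132000/1275 = 103.6 MPa, compressive.

σ ≈ 104 MPa (compressive)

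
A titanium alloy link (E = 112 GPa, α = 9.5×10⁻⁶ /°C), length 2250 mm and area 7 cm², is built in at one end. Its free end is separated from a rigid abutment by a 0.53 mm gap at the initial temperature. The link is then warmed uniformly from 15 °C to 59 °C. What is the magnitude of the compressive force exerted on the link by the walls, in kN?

Unrestrained expansion: δ_free = αΔT L = 9.5×10⁻⁶ × 44 × 2250 = 0.9405 mm.
The gap closes (δ_free > 0.53 mm) and the wall then resists a further 0.9405 − 0.53 = 0.4105 mm of expansion.
Compatibility: PL/(AE) = 0.4105 mm, so σ = P/A = E × (0.4105/2250) = 20.43 MPa.
P = σA = 20.43 × 700 = 14.3 kN.

P ≈ 14.3 kN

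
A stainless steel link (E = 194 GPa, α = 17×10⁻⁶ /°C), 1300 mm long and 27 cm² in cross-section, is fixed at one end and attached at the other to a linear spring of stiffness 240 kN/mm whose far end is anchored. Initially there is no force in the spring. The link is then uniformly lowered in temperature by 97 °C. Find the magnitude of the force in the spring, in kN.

Free thermal contraction: δ_free = αΔT L = 17×10⁻⁶ × 97 × 1300 = 2.144 mm.
With a force P in the spring, the elastic change of the link is PL/(AE) and that of the spring is P/k; compatibility requires their sum to equal δ_free.
P [ L/(AE) + 1/k ] = δ_free → P [ 1300/(2700×194×10³) + 1/(240×10³) ] = 2.144.
P = 2.144 / 6.649×10⁻⁶ = 322400 N.

P ≈ 322 kN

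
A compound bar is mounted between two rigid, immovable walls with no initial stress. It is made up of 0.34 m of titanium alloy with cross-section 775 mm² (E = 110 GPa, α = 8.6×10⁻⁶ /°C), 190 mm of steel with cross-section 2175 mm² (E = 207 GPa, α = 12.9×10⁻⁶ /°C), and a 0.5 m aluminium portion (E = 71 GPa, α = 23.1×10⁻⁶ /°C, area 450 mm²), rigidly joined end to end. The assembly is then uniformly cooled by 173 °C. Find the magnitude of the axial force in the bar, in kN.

Free thermal contraction of the whole bar: Σ αᵢΔT Lᵢ = 8.6×10⁻⁶×173×340 + 12.9×10⁻⁶×173×190 + 23.1×10⁻⁶×173×500 = 2.928 mm.
Since the ends are fixed, an axial force P builds up, equal in every segment, with P · Σ Lᵢ/(AᵢEᵢ) = δ_free.
The series flexibility is Σ Lᵢ/(AᵢEᵢ) = 340/(775×110×10³) + 190/(2175×207×10³) + 500/(450×71×10³) = 2.006×10⁻⁵ mm/N.
So P = 2.928 / 2.006×10⁻⁵ = 146 kN, tensile.

P ≈ 146 kN (tensile)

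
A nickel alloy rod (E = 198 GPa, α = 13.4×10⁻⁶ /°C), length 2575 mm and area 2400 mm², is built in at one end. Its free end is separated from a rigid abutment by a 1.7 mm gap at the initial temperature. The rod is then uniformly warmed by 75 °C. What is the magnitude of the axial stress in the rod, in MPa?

If the wall were absent the rod would grow by αΔT L = 13.4×10⁻⁶ × 75 × 2575 = 2.588 mm.
This exceeds the 1.7 mm gap, so the wall pushes back. The portion of expansion that must be recovered elastically is δ_free − gap = 2.588 − 1.7 = 0.8879 mm.
That suppressed elongation corresponds to σ = E·Δ/L = 198×10³ × 0.8879/2575 = 68.27 MPa.

σ ≈ 68.3 MPa (compressive)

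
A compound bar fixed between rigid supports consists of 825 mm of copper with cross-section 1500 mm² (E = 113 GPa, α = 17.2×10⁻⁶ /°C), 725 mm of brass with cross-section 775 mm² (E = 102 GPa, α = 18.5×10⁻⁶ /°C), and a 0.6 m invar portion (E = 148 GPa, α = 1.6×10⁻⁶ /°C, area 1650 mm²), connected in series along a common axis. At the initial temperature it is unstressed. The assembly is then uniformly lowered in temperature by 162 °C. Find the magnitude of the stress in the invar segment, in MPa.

With the walls removed the bar would change length by δ_free = Σ αᵢΔT Lᵢ = 17.2×10⁻⁶×162×825 + 18.5×10⁻⁶×162×725 + 1.6×10⁻⁶×162×600 = 4.627 mm.
The rigid supports impose zero overall length change; the single axial force P common to all segments must satisfy P Σ Lᵢ/(AᵢEᵢ) = δ_free.
Σ Lᵢ/(AᵢEᵢ) = 825/(1500×113×10³) + 725/(775×102×10³) + 600/(1650×148×10³) = 1.65×10⁻⁵ mm/N.
Hence P = δ_free / Σ(L/AE) = 4.627/1.65×10⁻⁵ = 280.5 kN (tensile).
σ_{invar} = P / A = 280500 / 1650 = 170 MPa.

σ ≈ 170 MPa (tensile)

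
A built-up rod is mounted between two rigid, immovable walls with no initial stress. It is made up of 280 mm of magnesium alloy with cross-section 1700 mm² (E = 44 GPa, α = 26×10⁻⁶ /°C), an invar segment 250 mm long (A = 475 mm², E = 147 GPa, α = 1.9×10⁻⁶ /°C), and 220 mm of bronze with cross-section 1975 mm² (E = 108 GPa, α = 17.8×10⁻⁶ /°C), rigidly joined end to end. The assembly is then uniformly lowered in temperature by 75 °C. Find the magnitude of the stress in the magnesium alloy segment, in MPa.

If the supports were absent, the total length change would be Σ αᵢΔT Lᵢ = 26×10⁻⁶×75×280 + 1.9×10⁻⁶×75×250 + 17.8×10⁻⁶×75×220 = 0.8753 mm.
The walls prevent any net length change, so an axial force P (same in every segment) develops. Compatibility: P · Σ Lᵢ/(AᵢEᵢ) = δ_free.
Σ Lᵢ/(AᵢEᵢ) = 280/(1700×44×10³) + 250/(475×147×10³) + 220/(1975×108×10³) = 8.355×10⁻⁶ mm/N.
P = 0.8753 / 8.355×10⁻⁶ = 104800 N = 104.8 kN, tensile.
σ_{magnesium alloy} = P / A = 104800 / 1700 = 61.63 MPa.

σ ≈ 61.6 MPa (tensile)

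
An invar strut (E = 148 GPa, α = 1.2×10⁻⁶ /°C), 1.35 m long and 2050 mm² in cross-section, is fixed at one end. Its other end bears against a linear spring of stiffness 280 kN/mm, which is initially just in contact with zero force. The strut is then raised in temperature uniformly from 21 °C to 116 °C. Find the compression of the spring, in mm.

δ ≈ 0.0685 mm

The unrestrained thermal change is αΔT L = 1.2×10⁻⁶ × 95 × 1350 = 0.1539 mm.
With a force P in the spring, the elastic change of the strut is PL/(AE) and that of the spring is P/k; compatibility requires their sum to equal δ_free.
So P = δ_free / [L/(AE) + 1/k] = 0.1539 / [ 1350/(2050×148×10³) + 1/(280×10³) ].
P = 0.1539 / 8.021×10⁻⁶ = 19190 N.
Spring compression = P/k = 19190/(280×10³) = 0.06853 mm.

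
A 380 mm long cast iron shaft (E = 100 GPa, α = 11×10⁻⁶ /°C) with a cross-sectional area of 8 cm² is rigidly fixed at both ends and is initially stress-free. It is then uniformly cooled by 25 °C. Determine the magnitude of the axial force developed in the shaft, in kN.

P ≈ 22 kN (tensile)

With zero net strain, σ = E·αΔT = 100 GPa × 11×10⁻⁶ × 25 = 27.5 MPa.
P = AEαΔT = 800 × 100×10³ × 11×10⁻⁶ × 25 = 22 kN (tensile).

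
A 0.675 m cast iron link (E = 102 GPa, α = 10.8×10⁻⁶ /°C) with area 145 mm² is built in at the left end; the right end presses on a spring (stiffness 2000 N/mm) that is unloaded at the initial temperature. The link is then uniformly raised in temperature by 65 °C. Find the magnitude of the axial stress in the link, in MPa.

σ ≈ 5.99 MPa (compressive)

The unrestrained thermal change is αΔT L = 10.8×10⁻⁶ × 65 × 675 = 0.4739 mm.
Let P be the compressive force at the spring. The link shortens elastically by PL/(AE) and the spring compresses by P/k; together these equal δ_free.
P [ L/(AE) + 1/k ] = δ_free → P [ 675/(145×102×10³) + 1/(2000) ] = 0.4739.
P = 0.4739 / 0.0005456 = 868.4 N.
σ = P/A = 868.4/145 = 5.989 MPa.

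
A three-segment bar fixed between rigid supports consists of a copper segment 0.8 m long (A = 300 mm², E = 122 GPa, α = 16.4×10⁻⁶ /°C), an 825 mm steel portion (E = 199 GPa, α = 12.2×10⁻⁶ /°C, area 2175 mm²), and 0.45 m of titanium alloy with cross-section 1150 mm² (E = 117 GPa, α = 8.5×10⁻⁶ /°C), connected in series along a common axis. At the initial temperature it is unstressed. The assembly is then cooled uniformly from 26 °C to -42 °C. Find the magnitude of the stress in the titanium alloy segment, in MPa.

If the supports were absent, the total length change would be Σ αᵢΔT Lᵢ = 16.4×10⁻⁶×68×800 + 12.2×10⁻⁶×68×825 + 8.5×10⁻⁶×68×450 = 1.837 mm.
Since the ends are fixed, an axial force P builds up, equal in every segment, with P · Σ Lᵢ/(AᵢEᵢ) = δ_free.
Σ Lᵢ/(AᵢEᵢ) = 800/(300×122×10³) + 825/(2175×199×10³) + 450/(1150×117×10³) = 2.711×10⁻⁵ mm/N.
Hence P = δ_free / Σ(L/AE) = 1.837/2.711×10⁻⁵ = 67.75 kN (tensile).
σ_{titanium alloy} = P / A = 67750 / 1150 = 58.92 MPa.

σ ≈ 58.9 MPa (tensile)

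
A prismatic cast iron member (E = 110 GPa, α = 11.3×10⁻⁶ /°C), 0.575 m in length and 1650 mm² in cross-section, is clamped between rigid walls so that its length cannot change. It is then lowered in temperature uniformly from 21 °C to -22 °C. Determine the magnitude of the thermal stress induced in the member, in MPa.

σ ≈ 53.4 MPa (tensile)

The supports are rigid, so the total axial strain is zero. The restrained thermal strain is ε = αΔT = 11.3×10⁻⁶ × 43 = 485.9×10⁻⁶.
The stress required to suppress this strain is σ = Eε = 110×10³ × 485.9×10⁻⁶ = 53.45 MPa, tensile since the member is trying to contract.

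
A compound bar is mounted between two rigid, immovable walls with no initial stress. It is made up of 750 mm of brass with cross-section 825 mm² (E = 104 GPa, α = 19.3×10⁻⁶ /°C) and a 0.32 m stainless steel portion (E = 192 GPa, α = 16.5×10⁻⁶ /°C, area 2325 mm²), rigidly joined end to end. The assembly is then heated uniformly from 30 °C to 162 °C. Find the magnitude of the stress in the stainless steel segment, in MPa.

Free thermal expansion of the whole bar: Σ αᵢΔT Lᵢ = 19.3×10⁻⁶×132×750 + 16.5×10⁻⁶×132×320 = 2.608 mm.
The walls prevent any net length change, so an axial force P (same in every segment) develops. Compatibility: P · Σ Lᵢ/(AᵢEᵢ) = δ_free.
The series flexibility is Σ Lᵢ/(AᵢEᵢ) = 750/(825×104×10³) + 320/(2325×192×10³) = 9.458×10⁻⁶ mm/N.
So P = 2.608 / 9.458×10⁻⁶ = 275.7 kN, compressive.
σ_{stainless steel} = P / A = 275700 / 2325 = 118.6 MPa.

σ ≈ 119 MPa (compressive)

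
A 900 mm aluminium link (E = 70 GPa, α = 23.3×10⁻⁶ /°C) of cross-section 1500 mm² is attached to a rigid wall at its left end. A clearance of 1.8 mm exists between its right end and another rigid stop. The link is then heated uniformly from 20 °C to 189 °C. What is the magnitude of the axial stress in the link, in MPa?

Free thermal elongation = αΔT L = 23.3×10⁻⁶ × 169 × 900 = 3.544 mm.
The gap closes (δ_free > 1.8 mm) and the wall then resists a further 3.544 − 1.8 = 1.744 mm of expansion.
Compatibility: PL/(AE) = 1.744 mm, so σ = P/A = E × (1.744/900) = 135.6 MPa.

σ ≈ 136 MPa (compressive)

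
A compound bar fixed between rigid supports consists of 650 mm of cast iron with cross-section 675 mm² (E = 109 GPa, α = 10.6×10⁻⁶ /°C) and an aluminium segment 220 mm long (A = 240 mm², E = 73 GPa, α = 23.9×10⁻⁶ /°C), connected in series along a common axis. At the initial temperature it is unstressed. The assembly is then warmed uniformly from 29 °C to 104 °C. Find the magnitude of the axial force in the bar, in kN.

P ≈ 42.6 kN (compressive)

With the walls removed the bar would change length by δ_free = Σ αᵢΔT Lᵢ = 10.6×10⁻⁶×75×650 + 23.9×10⁻⁶×75×220 = 0.9111 mm.
The walls prevent any net length change, so an axial force P (same in every segment) develops. Compatibility: P · Σ Lᵢ/(AᵢEᵢ) = δ_free.
The series flexibility is Σ Lᵢ/(AᵢEᵢ) = 650/(675×109×10³) + 220/(240×73×10³) = 2.139×10⁻⁵ mm/N.
So P = 0.9111 / 2.139×10⁻⁵ = 42.59 kN, compressive.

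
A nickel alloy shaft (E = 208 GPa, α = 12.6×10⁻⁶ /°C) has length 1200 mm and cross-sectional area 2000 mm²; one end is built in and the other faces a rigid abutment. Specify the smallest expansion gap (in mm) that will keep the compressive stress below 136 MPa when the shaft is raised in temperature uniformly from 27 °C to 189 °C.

With no wall the shaft would lengthen by αΔT L = 12.6×10⁻⁶ × 162 × 1200 = 2.449 mm.
At the allowable stress the elastic shortening the wall may impose is σL/E = 136 × 1200 / (208×10³) = 0.7846 mm.
So the gap has to take up the difference, g_min = δ_free − σL/E = 2.449 − 0.7846 = 1.665 mm.

g ≈ 1.66 mm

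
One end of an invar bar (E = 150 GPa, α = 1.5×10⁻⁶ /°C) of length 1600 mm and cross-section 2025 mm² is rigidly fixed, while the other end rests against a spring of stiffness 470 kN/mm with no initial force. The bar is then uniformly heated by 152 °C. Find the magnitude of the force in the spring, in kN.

P ≈ 49.3 kN

If the spring were absent the bar would lengthen by αΔT L = 1.5×10⁻⁶ × 152 × 1600 = 0.3648 mm.
With a force P in the spring, the elastic change of the bar is PL/(AE) and that of the spring is P/k; compatibility requires their sum to equal δ_free.
P [ L/(AE) + 1/k ] = δ_free → P [ 1600/(2025×150×10³) + 1/(470×10³) ] = 0.3648.
P = 0.3648 / 7.395×10⁻⁶ = 49330 N.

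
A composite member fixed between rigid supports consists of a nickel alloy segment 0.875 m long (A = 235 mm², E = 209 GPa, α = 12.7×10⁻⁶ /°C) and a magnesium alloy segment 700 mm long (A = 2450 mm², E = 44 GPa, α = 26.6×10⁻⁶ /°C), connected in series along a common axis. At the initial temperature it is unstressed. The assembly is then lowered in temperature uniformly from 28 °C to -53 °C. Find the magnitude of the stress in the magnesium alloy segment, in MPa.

σ ≈ 40.4 MPa (tensile)

Free thermal contraction of the whole bar: Σ αᵢΔT Lᵢ = 12.7×10⁻⁶×81×875 + 26.6×10⁻⁶×81×700 = 2.408 mm.
The rigid supports impose zero overall length change; the single axial force P common to all segments must satisfy P Σ Lᵢ/(AᵢEᵢ) = δ_free.
The series flexibility is Σ Lᵢ/(AᵢEᵢ) = 875/(235×209×10³) + 700/(2450×44×10³) = 2.431×10⁻⁵ mm/N.
P = 2.408 / 2.431×10⁻⁵ = 99070 N = 99.07 kN, tensile.
σ_{magnesium alloy} = P / A = 99070 / 2450 = 40.44 MPa.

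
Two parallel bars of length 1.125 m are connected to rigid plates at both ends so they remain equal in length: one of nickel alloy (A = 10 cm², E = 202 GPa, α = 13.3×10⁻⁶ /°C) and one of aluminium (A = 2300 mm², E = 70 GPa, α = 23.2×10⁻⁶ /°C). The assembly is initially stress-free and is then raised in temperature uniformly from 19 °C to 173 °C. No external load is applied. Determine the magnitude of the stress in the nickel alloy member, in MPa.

Equilibrium of a rigid end plate with no external load gives equal and opposite internal forces ±P in the two members. Since α_{aluminium} > α_{nickel alloy}, heating drives the aluminium into compression and the nickel alloy into tension.
Compatibility of the two members (thermal + elastic change equal): (α₁ − α₂)ΔT = P·[1/(A₁E₁) + 1/(A₂E₂)].
|α₁ − α₂|·ΔT = 9.9×10⁻⁶ × 154 = 0.001525.
1/(A₁E₁) + 1/(A₂E₂) = 1/(1000×202×10³) + 1/(2300×70×10³) = 1.116×10⁻⁸ N⁻¹.
So P = 0.001525 / 1.116×10⁻⁸ = 136.6 kN.
σ_{nickel alloy} = P/A₁ = 136600/1000 = 136.6 MPa, tensile.

σ ≈ 137 MPa (tensile)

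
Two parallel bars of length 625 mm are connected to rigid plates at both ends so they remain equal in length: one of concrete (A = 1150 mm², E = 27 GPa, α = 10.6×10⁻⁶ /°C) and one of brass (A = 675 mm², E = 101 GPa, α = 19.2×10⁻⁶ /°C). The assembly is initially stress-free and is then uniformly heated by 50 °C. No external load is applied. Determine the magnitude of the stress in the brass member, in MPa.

σ ≈ 13.6 MPa (compressive)

Both members must finish at the same length. With the larger α, the brass tends to over-expand; the plates restrain it, putting the brass in compression and the concrete in tension. With no external load the two internal forces are equal and opposite, magnitude P.
Equating the net (thermal + elastic) strains gives |α₁ − α₂|·ΔT = P·[1/(A₁E₁) + 1/(A₂E₂)].
|α₁ − α₂|·ΔT = 8.6×10⁻⁶ × 50 = 0.00043.
1/(A₁E₁) + 1/(A₂E₂) = 1/(1150×27×10³) + 1/(675×101×10³) = 4.687×10⁻⁸ N⁻¹.
P = 0.00043 / 4.687×10⁻⁸ = 9173 N = 9.173 kN.
σ_{brass} = P/A₂ = 9173/675 = 13.59 MPa, compressive.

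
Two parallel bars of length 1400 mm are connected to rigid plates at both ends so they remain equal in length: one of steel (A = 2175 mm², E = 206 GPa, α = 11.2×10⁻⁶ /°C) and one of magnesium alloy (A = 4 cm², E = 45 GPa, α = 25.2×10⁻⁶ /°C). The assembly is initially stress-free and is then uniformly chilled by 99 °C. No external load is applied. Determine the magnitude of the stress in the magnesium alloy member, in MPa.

Both members must finish at the same length. With the larger α, the magnesium alloy tends to over-contract; the plates restrain it, putting the magnesium alloy in tension and the steel in compression. With no external load the two internal forces are equal and opposite, magnitude P.
Equating the net (thermal + elastic) strains gives |α₁ − α₂|·ΔT = P·[1/(A₁E₁) + 1/(A₂E₂)].
|α₁ − α₂|·ΔT = 14×10⁻⁶ × 99 = 0.001386.
1/(A₁E₁) + 1/(A₂E₂) = 1/(2175×206×10³) + 1/(400×45×10³) = 5.779×10⁻⁸ N⁻¹.
So P = 0.001386 / 5.779×10⁻⁸ = 23.98 kN.
σ_{magnesium alloy} = P/A₂ = 23980/400 = 59.96 MPa, tensile.

σ ≈ 60 MPa (tensile)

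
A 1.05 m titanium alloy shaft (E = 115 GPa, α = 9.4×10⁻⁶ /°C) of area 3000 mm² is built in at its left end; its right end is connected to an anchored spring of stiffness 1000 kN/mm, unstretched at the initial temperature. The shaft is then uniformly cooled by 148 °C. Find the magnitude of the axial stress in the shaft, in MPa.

σ ≈ 120 MPa (tensile)

If the spring were absent the shaft would shorten by αΔT L = 9.4×10⁻⁶ × 148 × 1050 = 1.461 mm.
Let P be the tensile force in the spring. The shaft extends elastically by PL/(AE) and the spring stretches by P/k; together these equal δ_free.
P [ L/(AE) + 1/k ] = δ_free → P [ 1050/(3000×115×10³) + 1/(1000×10³) ] = 1.461.
P = 1.461 / 4.043×10⁻⁶ = 361300 N.
σ = P/A = 361300/3000 = 120.4 MPa.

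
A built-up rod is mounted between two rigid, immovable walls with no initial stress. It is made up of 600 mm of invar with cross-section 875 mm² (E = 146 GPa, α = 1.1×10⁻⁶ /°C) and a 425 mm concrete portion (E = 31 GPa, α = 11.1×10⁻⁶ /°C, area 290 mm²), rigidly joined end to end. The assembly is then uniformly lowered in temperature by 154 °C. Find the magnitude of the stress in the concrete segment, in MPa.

σ ≈ 54.9 MPa (tensile)

Free thermal contraction of the whole bar: Σ αᵢΔT Lᵢ = 1.1×10⁻⁶×154×600 + 11.1×10⁻⁶×154×425 = 0.8281 mm.
The walls prevent any net length change, so an axial force P (same in every segment) develops. Compatibility: P · Σ Lᵢ/(AᵢEᵢ) = δ_free.
Σ Lᵢ/(AᵢEᵢ) = 600/(875×146×10³) + 425/(290×31×10³) = 5.197×10⁻⁵ mm/N.
Hence P = δ_free / Σ(L/AE) = 0.8281/5.197×10⁻⁵ = 15.93 kN (tensile).
σ_{concrete} = P / A = 15930 / 290 = 54.95 MPa.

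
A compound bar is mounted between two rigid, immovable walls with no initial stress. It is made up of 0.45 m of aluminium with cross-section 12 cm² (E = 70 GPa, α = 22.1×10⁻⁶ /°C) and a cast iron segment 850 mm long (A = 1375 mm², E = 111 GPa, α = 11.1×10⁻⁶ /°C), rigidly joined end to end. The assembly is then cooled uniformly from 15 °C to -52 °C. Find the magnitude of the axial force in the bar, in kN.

Free thermal contraction of the whole bar: Σ αᵢΔT Lᵢ = 22.1×10⁻⁶×67×450 + 11.1×10⁻⁶×67×850 = 1.298 mm.
The walls prevent any net length change, so an axial force P (same in every segment) develops. Compatibility: P · Σ Lᵢ/(AᵢEᵢ) = δ_free.
The series flexibility is Σ Lᵢ/(AᵢEᵢ) = 450/(1200×70×10³) + 850/(1375×111×10³) = 1.093×10⁻⁵ mm/N.
P = 1.298 / 1.093×10⁻⁵ = 118800 N = 118.8 kN, tensile.

P ≈ 119 kN (tensile)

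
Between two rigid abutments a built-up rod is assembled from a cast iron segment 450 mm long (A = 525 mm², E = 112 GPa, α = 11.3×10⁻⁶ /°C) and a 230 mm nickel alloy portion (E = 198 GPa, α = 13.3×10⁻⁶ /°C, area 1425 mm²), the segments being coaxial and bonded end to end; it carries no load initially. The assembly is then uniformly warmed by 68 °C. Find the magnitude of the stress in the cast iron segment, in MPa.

σ ≈ 125 MPa (compressive)

Free thermal expansion of the whole bar: Σ αᵢΔT Lᵢ = 11.3×10⁻⁶×68×450 + 13.3×10⁻⁶×68×230 = 0.5538 mm.
Since the ends are fixed, an axial force P builds up, equal in every segment, with P · Σ Lᵢ/(AᵢEᵢ) = δ_free.
Σ Lᵢ/(AᵢEᵢ) = 450/(525×112×10³) + 230/(1425×198×10³) = 8.468×10⁻⁶ mm/N.
Hence P = δ_free / Σ(L/AE) = 0.5538/8.468×10⁻⁶ = 65.4 kN (compressive).
σ_{cast iron} = P / A = 65400 / 525 = 124.6 MPa.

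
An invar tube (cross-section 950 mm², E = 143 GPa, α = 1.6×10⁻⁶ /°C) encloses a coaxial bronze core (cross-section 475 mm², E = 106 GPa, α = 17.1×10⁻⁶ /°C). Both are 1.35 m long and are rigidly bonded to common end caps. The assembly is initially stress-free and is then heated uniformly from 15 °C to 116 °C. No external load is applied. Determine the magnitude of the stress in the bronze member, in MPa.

σ ≈ 121 MPa (compressive)

Both members must finish at the same length. With the larger α, the bronze tends to over-expand; the plates restrain it, putting the bronze in compression and the invar in tension. With no external load the two internal forces are equal and opposite, magnitude P.
Equating the net (thermal + elastic) strains gives |α₁ − α₂|·ΔT = P·[1/(A₁E₁) + 1/(A₂E₂)].
|α₁ − α₂|·ΔT = 15.5×10⁻⁶ × 101 = 0.001566.
1/(A₁E₁) + 1/(A₂E₂) = 1/(950×143×10³) + 1/(475×106×10³) = 2.722×10⁻⁸ N⁻¹.
P = 0.001566 / 2.722×10⁻⁸ = 57510 N = 57.51 kN.
σ_{bronze} = P/A₂ = 57510/475 = 121.1 MPa, compressive.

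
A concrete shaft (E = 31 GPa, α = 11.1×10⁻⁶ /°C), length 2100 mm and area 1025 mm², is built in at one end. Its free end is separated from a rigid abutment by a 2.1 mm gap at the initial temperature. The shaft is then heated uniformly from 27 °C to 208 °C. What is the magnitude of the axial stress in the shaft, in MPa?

Unrestrained expansion: δ_free = αΔT L = 11.1×10⁻⁶ × 181 × 2100 = 4.219 mm.
This exceeds the 2.1 mm gap, so the wall pushes back. The portion of expansion that must be recovered elastically is δ_free − gap = 4.219 − 2.1 = 2.119 mm.
That suppressed elongation corresponds to σ = E·Δ/L = 31×10³ × 2.119/2100 = 31.28 MPa.

σ ≈ 31.3 MPa (compressive)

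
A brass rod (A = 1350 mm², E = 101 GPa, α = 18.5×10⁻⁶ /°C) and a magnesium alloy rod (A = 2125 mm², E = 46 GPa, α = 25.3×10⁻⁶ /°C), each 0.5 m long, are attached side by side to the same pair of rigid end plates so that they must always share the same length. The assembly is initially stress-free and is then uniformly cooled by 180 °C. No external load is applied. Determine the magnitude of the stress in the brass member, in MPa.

σ ≈ 51.6 MPa (compressive)

Equilibrium of a rigid end plate with no external load gives equal and opposite internal forces ±P in the two members. Since α_{magnesium alloy} > α_{brass}, cooling drives the magnesium alloy into tension and the brass into compression.
Equating the net (thermal + elastic) strains gives |α₁ − α₂|·ΔT = P·[1/(A₁E₁) + 1/(A₂E₂)].
|α₁ − α₂|·ΔT = 6.8×10⁻⁶ × 180 = 0.001224.
1/(A₁E₁) + 1/(A₂E₂) = 1/(1350×101×10³) + 1/(2125×46×10³) = 1.756×10⁻⁸ N⁻¹.
P = 0.001224 / 1.756×10⁻⁸ = 69690 N = 69.69 kN.
σ_{brass} = P/A₁ = 69690/1350 = 51.62 MPa, compressive.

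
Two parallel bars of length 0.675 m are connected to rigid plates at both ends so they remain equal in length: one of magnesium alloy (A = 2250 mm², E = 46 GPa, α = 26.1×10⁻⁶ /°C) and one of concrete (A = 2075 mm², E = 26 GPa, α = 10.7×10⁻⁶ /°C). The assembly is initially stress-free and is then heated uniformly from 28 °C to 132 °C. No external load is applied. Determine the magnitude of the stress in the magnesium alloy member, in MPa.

The magnesium alloy has the larger α, so on heating it would change length more than the concrete if both were free. The rigid plates force a common final length, so the magnesium alloy is put into compression and the concrete into tension, with equal and opposite forces P (no external load).
Compatibility of the two members (thermal + elastic change equal): (α₁ − α₂)ΔT = P·[1/(A₁E₁) + 1/(A₂E₂)].
|α₁ − α₂|·ΔT = 15.4×10⁻⁶ × 104 = 0.001602.
1/(A₁E₁) + 1/(A₂E₂) = 1/(2250×46×10³) + 1/(2075×26×10³) = 2.82×10⁻⁸ N⁻¹.
P = 0.001602 / 2.82×10⁻⁸ = 56800 N = 56.8 kN.
σ_{magnesium alloy} = P/A₁ = 56800/2250 = 25.24 MPa, compressive.

σ ≈ 25.2 MPa (compressive)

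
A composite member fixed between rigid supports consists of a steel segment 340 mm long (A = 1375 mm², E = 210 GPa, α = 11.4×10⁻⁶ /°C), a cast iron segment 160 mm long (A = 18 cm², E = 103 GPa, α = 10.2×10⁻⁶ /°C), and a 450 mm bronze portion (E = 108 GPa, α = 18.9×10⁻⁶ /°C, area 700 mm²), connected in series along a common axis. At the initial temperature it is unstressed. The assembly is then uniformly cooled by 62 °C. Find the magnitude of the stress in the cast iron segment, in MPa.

σ ≈ 60.4 MPa (tensile)

With the walls removed the bar would change length by δ_free = Σ αᵢΔT Lᵢ = 11.4×10⁻⁶×62×340 + 10.2×10⁻⁶×62×160 + 18.9×10⁻⁶×62×450 = 0.8688 mm.
Since the ends are fixed, an axial force P builds up, equal in every segment, with P · Σ Lᵢ/(AᵢEᵢ) = δ_free.
Σ Lᵢ/(AᵢEᵢ) = 340/(1375×210×10³) + 160/(1800×103×10³) + 450/(700×108×10³) = 7.993×10⁻⁶ mm/N.
So P = 0.8688 / 7.993×10⁻⁶ = 108.7 kN, tensile.
σ_{cast iron} = P / A = 108700 / 1800 = 60.39 MPa.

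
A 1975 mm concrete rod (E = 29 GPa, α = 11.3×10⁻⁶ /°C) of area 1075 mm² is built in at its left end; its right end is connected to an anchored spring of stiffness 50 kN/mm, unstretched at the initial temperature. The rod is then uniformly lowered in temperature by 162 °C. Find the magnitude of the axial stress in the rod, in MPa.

If the spring were absent the rod would shorten by αΔT L = 11.3×10⁻⁶ × 162 × 1975 = 3.615 mm.
With a force P in the spring, the elastic change of the rod is PL/(AE) and that of the spring is P/k; compatibility requires their sum to equal δ_free.
P [ L/(AE) + 1/k ] = δ_free → P [ 1975/(1075×29×10³) + 1/(50×10³) ] = 3.615.
P = 3.615 / 8.335×10⁻⁵ = 43380 N.
σ = P/A = 43380/1075 = 40.35 MPa.

σ ≈ 40.3 MPa (tensile)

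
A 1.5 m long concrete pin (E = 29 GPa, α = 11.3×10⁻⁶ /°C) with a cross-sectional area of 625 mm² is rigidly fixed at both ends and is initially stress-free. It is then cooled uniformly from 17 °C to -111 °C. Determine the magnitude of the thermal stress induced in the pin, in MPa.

σ ≈ 41.9 MPa (tensile)

Because both ends are immovable the net strain is zero, and the suppressed thermal strain is αΔT = 11.3×10⁻⁶ × 128 = 1446.4×10⁻⁶.
The stress required to suppress this strain is σ = Eε = 29×10³ × 1446.4×10⁻⁶ = 41.95 MPa, tensile since the pin is trying to contract.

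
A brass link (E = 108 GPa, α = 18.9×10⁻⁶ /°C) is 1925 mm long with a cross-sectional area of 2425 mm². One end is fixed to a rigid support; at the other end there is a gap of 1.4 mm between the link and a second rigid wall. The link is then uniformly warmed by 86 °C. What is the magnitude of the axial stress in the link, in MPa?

σ ≈ 97 MPa (compressive)

If the wall were absent the link would grow by αΔT L = 18.9×10⁻⁶ × 86 × 1925 = 3.129 mm.
After closing the 1.4 mm clearance, 3.129 − 1.4 = 1.729 mm of expansion remains to be suppressed by the wall.
Compatibility: PL/(AE) = 1.729 mm, so σ = P/A = E × (1.729/1925) = 97 MPa.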